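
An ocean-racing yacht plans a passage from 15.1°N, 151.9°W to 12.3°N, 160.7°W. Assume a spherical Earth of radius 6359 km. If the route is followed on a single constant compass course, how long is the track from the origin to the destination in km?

Δψ = ln[tan(π/4+φ₂/2)/tan(π/4+φ₁/2)] = -0.0503;  Δφ = -0.0489 rad,  Δλ = -0.1536 rad
q = Δφ/Δψ = 0.9714
d = R·√(Δφ² + q²Δλ²) = 6359·0.15700 = 998 km

998 km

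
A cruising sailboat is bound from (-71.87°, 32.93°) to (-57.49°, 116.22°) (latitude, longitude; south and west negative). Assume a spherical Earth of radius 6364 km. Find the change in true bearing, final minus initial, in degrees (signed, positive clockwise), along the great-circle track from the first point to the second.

-78.0°

At departure: θ₁ = atan2(sin Δλ cos φ₂, cos φ₁ sin φ₂ − sin φ₁ cos φ₂ cos Δλ) = 110.80°
At arrival: θ₂ = atan2(sin Δλ cos φ₁, −cos φ₂ sin φ₁ + sin φ₂ cos φ₁ cos Δλ) = 32.77°
Δθ = θ₂ − θ₁ = -78.0°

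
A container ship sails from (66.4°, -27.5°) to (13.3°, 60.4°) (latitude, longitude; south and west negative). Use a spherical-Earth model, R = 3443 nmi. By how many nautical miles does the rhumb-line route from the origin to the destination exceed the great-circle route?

Great circle: cos σ = sin φ₁ sin φ₂ + cos φ₁ cos φ₂ cos Δλ,  σ = 1.3438 rad → d_gc = 4626.6 nmi
Rhumb line: Δψ = -1.3316, q = Δφ/Δψ = 0.6960, d_rh = R√(Δφ²+q²Δλ²) = 4867.9 nmi
Excess = 4867.9 − 4626.6 = 241.3 ≈ 241 nmi

241 nmi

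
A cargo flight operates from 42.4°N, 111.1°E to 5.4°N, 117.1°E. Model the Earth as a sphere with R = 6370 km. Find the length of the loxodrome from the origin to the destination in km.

4156 km

Rhumb course C = atan2(Δλ, Δψ) with Δψ = ln[tan(π/4+φ₂/2)/tan(π/4+φ₁/2)] = -0.7242, Δλ = +0.1047 → C = 171.77°
d = R·|Δφ| / |cos C| = 6370·0.64577 / 0.98971 = 4156 km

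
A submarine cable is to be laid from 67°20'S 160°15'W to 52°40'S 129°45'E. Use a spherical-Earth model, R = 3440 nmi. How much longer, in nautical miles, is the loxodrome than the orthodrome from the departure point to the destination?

Great circle: cos σ = sin φ₁ sin φ₂ + cos φ₁ cos φ₂ cos Δλ,  σ = 0.6204 rad → d_gc = 2134.2 nmi
Rhumb line: Δψ = +0.5221, q = Δφ/Δψ = 0.4903, d_rh = R√(Δφ²+q²Δλ²) = 2240.8 nmi
Excess = 2240.8 − 2134.2 = 106.6 ≈ 107 nmi

107 nmi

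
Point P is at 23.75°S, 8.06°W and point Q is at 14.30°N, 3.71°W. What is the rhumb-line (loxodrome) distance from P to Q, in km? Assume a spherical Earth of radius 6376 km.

4261 km

Δψ = ln[tan(π/4+φ₂/2)/tan(π/4+φ₁/2)] = +0.6791;  Δφ = +0.6641 rad,  Δλ = +0.0759 rad
q = Δφ/Δψ = 0.9779
d = R·√(Δφ² + q²Δλ²) = 6376·0.66823 = 4261 km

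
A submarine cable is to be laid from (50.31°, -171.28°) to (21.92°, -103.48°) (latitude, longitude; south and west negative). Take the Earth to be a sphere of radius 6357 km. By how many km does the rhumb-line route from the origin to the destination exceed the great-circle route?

Great circle: cos σ = sin φ₁ sin φ₂ + cos φ₁ cos φ₂ cos Δλ,  σ = 1.0343 rad → d_gc = 6575.1 km
Rhumb line: Δψ = -0.6269, q = Δφ/Δψ = 0.7904, d_rh = R√(Δφ²+q²Δλ²) = 6728.9 km
Excess = 6728.9 − 6575.1 = 153.8 ≈ 154 km

154 km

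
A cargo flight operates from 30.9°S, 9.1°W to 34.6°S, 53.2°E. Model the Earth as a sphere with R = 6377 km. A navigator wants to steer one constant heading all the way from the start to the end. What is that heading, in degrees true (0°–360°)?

94.0°

Meridional parts: M(φ₁)=-0.5675, M(φ₂)=-0.6443 → ΔM = -0.0768;  Δλ = +1.0873 rad
tan C = Δλ / ΔM = -14.1568 → C = 94.04°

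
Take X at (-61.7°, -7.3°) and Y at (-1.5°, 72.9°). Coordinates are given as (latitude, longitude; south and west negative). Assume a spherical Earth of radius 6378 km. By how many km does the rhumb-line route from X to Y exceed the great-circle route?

291 km

Great circle: cos σ = sin φ₁ sin φ₂ + cos φ₁ cos φ₂ cos Δλ,  σ = 1.4669 rad → d_gc = 9355.9 km
Rhumb line: Δψ = +1.3517, q = Δφ/Δψ = 0.7773, d_rh = R√(Δφ²+q²Δλ²) = 9647.0 km
Excess = 9647.0 − 9355.9 = 291.1 ≈ 291 km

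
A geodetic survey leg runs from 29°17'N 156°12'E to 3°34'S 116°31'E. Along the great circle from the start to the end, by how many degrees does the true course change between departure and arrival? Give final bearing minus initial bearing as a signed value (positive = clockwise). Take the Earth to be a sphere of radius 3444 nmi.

At departure: θ₁ = atan2(sin Δλ cos φ₂, cos φ₁ sin φ₂ − sin φ₁ cos φ₂ cos Δλ) = 235.99°
At arrival: θ₂ = atan2(sin Δλ cos φ₁, −cos φ₂ sin φ₁ + sin φ₂ cos φ₁ cos Δλ) = 226.42°
Δθ = θ₂ − θ₁ = -9.6°

-9.6°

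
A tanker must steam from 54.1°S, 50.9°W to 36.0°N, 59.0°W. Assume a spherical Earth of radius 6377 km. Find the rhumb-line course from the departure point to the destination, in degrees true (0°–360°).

Meridional parts: M(φ₁)=-1.1272, M(φ₂)=+0.6743 → ΔM = +1.8014;  Δλ = -0.1414 rad
tan C = Δλ / ΔM = -0.0785 → C = 355.51°

355.5°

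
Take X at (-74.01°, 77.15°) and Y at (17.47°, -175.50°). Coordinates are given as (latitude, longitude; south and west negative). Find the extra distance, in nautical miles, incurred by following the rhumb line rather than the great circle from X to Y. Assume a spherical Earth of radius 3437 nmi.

Great circle: cos σ = sin φ₁ sin φ₂ + cos φ₁ cos φ₂ cos Δλ,  σ = 1.9465 rad → d_gc = 6690.2 nmi
Rhumb line: Δψ = +2.2726, q = Δφ/Δψ = 0.7025, d_rh = R√(Δφ²+q²Δλ²) = 7112.1 nmi
Excess = 7112.1 − 6690.2 = 421.9 ≈ 422 nmi

422 nmi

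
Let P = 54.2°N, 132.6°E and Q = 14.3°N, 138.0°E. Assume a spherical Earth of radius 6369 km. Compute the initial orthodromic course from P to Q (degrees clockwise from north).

171.9°

N = sin Δλ·cos φ₂ = +0.0912;  D = cos φ₁ sin φ₂ − sin φ₁ cos φ₂ cos Δλ = -0.6380
initial course = atan2(N, D) = 171.87°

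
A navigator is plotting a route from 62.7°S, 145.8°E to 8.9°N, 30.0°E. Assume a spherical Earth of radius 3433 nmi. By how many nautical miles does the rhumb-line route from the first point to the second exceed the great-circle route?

Great circle: cos σ = sin φ₁ sin φ₂ + cos φ₁ cos φ₂ cos Δλ,  σ = 1.9121 rad → d_gc = 6564.16 nmi
Rhumb line: Δψ = +1.5713, q = Δφ/Δψ = 0.7953, d_rh = R√(Δφ²+q²Δλ²) = 6989.65 nmi
Excess = 6989.65 − 6564.16 = 425.49 ≈ 425 nmi

425 nmi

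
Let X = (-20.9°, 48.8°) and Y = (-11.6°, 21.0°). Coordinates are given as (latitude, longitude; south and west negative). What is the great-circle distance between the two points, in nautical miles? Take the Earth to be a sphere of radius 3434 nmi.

Haversine: a = sin²(Δφ/2)+cos φ₁ cos φ₂ sin²(Δλ/2) = 0.05938;  σ = 2·atan2(√a,√(1−a))
σ = 28.209° → d = Rσ = 3434·0.49233 = 1691 nmi

1691 nmi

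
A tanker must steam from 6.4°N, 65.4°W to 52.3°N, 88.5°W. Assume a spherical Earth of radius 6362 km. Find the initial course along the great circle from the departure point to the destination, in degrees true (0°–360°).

341.7°

θ = atan2( sin Δλ·cos φ₂ ,  cos φ₁ sin φ₂ − sin φ₁ cos φ₂ cos Δλ )
  = atan2(-0.2399, +0.7236) = 341.66°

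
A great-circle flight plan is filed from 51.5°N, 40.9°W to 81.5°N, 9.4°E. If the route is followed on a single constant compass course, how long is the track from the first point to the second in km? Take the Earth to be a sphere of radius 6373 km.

3837 km

Rhumb course C = atan2(Δλ, Δψ) with Δψ = ln[tan(π/4+φ₂/2)/tan(π/4+φ₁/2)] = +1.5474, Δλ = +0.8779 → C = 29.57°
d = R·|Δφ| / |cos C| = 6373·0.52360 / 0.86977 = 3837 km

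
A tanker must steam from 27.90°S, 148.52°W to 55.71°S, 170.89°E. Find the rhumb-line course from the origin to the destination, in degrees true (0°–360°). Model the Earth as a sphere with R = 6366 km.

Meridional parts: M(φ₁)=-0.5074, M(φ₂)=-1.1760 → ΔM = -0.6686;  Δλ = -0.7084 rad
tan C = Δλ / ΔM = +1.0595 → C = 226.66°

226.7°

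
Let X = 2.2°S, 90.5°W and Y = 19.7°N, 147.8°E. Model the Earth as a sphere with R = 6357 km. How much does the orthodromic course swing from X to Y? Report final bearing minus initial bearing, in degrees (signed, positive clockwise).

At departure: θ₁ = atan2(sin Δλ cos φ₂, cos φ₁ sin φ₂ − sin φ₁ cos φ₂ cos Δλ) = 291.64°
At arrival: θ₂ = atan2(sin Δλ cos φ₁, −cos φ₂ sin φ₁ + sin φ₂ cos φ₁ cos Δλ) = 260.59°
Δθ = θ₂ − θ₁ = -31.1°

-31.1°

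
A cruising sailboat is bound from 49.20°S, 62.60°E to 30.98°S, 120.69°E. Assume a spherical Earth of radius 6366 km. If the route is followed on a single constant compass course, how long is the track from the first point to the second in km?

Δψ = ln[tan(π/4+φ₂/2)/tan(π/4+φ₁/2)] = +0.4200;  Δφ = +0.3180 rad,  Δλ = +1.0139 rad
q = Δφ/Δψ = 0.7572
d = R·√(Δφ² + q²Δλ²) = 6366·0.83092 = 5290 km

5290 km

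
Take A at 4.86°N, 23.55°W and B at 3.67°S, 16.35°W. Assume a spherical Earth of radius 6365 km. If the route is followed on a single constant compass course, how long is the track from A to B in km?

1240 km

Δψ = ln[tan(π/4+φ₂/2)/tan(π/4+φ₁/2)] = -0.1490;  Δφ = -0.1489 rad,  Δλ = +0.1257 rad
q = Δφ/Δψ = 0.9990
d = R·√(Δφ² + q²Δλ²) = 6365·0.19474 = 1240 km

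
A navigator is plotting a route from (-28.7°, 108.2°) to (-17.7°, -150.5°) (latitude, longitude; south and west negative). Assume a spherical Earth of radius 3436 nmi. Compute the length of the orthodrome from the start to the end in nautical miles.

5458 nmi

cos σ = sin φ₁ sin φ₂ + cos φ₁ cos φ₂ cos Δλ
      = sin(-28.70°)sin(-17.70°) + cos(-28.70°)cos(-17.70°)cos(101.30°) = -0.0177
σ = 91.016° → d = Rσ = 3436·1.58853 = 5458 nmi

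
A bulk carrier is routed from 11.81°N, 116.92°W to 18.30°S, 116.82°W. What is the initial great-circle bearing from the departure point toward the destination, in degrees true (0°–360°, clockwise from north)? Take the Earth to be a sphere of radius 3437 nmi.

θ = atan2( sin Δλ·cos φ₂ ,  cos φ₁ sin φ₂ − sin φ₁ cos φ₂ cos Δλ )
  = atan2(+0.0017, -0.5017) = 179.81°

179.8°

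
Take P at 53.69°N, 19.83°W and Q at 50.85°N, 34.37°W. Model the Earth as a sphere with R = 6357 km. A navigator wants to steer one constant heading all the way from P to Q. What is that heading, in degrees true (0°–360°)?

Δψ = ln[tan(π/4+φ₂/2)/tan(π/4+φ₁/2)] = -0.0810
Δλ = -0.2538 rad (taken the short way round)
course = atan2(Δλ, Δψ) = 252.29°

252.3°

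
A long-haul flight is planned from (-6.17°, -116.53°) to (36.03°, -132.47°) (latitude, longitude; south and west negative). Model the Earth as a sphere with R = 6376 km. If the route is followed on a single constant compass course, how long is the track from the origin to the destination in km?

Δψ = ln[tan(π/4+φ₂/2)/tan(π/4+φ₁/2)] = +0.7828;  Δφ = +0.7365 rad,  Δλ = -0.2782 rad
q = Δφ/Δψ = 0.9409
d = R·√(Δφ² + q²Δλ²) = 6376·0.78166 = 4984 km

4984 km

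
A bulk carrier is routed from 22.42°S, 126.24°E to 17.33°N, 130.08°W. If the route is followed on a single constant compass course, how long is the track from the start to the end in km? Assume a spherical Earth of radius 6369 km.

12114 km

Δψ = ln[tan(π/4+φ₂/2)/tan(π/4+φ₁/2)] = +0.7089;  Δφ = +0.6938 rad,  Δλ = +1.8096 rad
q = Δφ/Δψ = 0.9787
d = R·√(Δφ² + q²Δλ²) = 6369·1.90204 = 12114 km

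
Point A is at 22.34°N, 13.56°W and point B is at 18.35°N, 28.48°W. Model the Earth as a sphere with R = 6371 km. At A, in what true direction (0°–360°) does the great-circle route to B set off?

256.8°

θ = atan2( sin Δλ·cos φ₂ ,  cos φ₁ sin φ₂ − sin φ₁ cos φ₂ cos Δλ )
  = atan2(-0.2444, -0.0574) = 256.78°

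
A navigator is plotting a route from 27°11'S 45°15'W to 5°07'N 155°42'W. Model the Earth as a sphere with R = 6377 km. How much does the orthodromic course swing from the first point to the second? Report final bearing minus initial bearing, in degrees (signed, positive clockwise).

At departure: θ₁ = atan2(sin Δλ cos φ₂, cos φ₁ sin φ₂ − sin φ₁ cos φ₂ cos Δλ) = 265.12°
At arrival: θ₂ = atan2(sin Δλ cos φ₁, −cos φ₂ sin φ₁ + sin φ₂ cos φ₁ cos Δλ) = 297.14°
Δθ = θ₂ − θ₁ = +32.0°

+32.0°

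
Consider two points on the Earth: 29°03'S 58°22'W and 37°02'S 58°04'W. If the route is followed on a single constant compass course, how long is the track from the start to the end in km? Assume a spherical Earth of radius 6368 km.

888 km

Rhumb course C = atan2(Δλ, Δψ) with Δψ = ln[tan(π/4+φ₂/2)/tan(π/4+φ₁/2)] = -0.1665, Δλ = +0.0052 → C = 178.20°
d = R·|Δφ| / |cos C| = 6368·0.13934 / 0.99951 = 888 km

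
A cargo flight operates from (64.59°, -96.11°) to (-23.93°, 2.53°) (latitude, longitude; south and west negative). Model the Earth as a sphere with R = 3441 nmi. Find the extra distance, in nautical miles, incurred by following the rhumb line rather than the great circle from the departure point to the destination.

224 nmi

Great circle: cos σ = sin φ₁ sin φ₂ + cos φ₁ cos φ₂ cos Δλ,  σ = 2.0101 rad → d_gc = 6916.7 nmi
Rhumb line: Δψ = -1.9200, q = Δφ/Δψ = 0.8047, d_rh = R√(Δφ²+q²Δλ²) = 7140.4 nmi
Excess = 7140.4 − 6916.7 = 223.7 ≈ 224 nmi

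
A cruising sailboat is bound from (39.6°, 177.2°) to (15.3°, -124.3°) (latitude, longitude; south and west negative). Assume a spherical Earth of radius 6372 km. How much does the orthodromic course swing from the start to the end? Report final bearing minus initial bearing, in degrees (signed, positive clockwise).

Initial bearing θ₁ = atan2(sin Δλ cos φ₂, cos φ₁ sin φ₂ − sin φ₁ cos φ₂ cos Δλ) = 98.16°
Final bearing θ₂ = (initial bearing from the destination back to the start) + 180° = 127.75°
Δθ = θ₂ − θ₁ = +29.6°

+29.6°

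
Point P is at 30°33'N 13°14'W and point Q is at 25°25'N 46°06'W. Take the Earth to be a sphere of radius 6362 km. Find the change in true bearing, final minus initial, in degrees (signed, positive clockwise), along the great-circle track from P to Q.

At departure: θ₁ = atan2(sin Δλ cos φ₂, cos φ₁ sin φ₂ − sin φ₁ cos φ₂ cos Δλ) = 268.13°
At arrival: θ₂ = atan2(sin Δλ cos φ₁, −cos φ₂ sin φ₁ + sin φ₂ cos φ₁ cos Δλ) = 252.36°
Δθ = θ₂ − θ₁ = -15.8°

-15.8°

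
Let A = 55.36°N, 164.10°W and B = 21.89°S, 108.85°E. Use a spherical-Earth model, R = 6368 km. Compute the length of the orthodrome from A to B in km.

Haversine: a = sin²(Δφ/2)+cos φ₁ cos φ₂ sin²(Δλ/2) = 0.63980;  σ = 2·atan2(√a,√(1−a))
σ = 106.236° → d = Rσ = 6368·1.85417 = 11807 km

11807 km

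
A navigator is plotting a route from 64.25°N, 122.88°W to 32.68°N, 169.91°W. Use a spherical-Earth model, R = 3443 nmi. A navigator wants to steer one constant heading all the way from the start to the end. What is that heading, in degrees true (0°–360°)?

223.3°

Meridional parts: M(φ₁)=+1.4759, M(φ₂)=+0.6041 → ΔM = -0.8718;  Δλ = -0.8208 rad
tan C = Δλ / ΔM = +0.9415 → C = 223.27°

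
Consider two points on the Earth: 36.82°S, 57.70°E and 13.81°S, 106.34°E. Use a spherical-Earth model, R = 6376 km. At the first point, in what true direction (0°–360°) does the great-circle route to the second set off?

75.1°

N = sin Δλ·cos φ₂ = +0.7289;  D = cos φ₁ sin φ₂ − sin φ₁ cos φ₂ cos Δλ = +0.1935
initial course = atan2(N, D) = 75.13°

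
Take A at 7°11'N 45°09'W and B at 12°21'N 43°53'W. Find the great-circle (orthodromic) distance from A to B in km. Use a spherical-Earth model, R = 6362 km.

590 km

cos σ = sin φ₁ sin φ₂ + cos φ₁ cos φ₂ cos Δλ
      = sin(7.18°)sin(12.35°) + cos(7.18°)cos(12.35°)cos(1.27°) = 0.9957
σ = 5.315° → d = Rσ = 6362·0.09277 = 590 km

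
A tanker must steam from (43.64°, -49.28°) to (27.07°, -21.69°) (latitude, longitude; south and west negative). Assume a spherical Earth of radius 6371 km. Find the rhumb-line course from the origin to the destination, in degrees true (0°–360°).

126.6°

Meridional parts: M(φ₁)=+0.8482, M(φ₂)=+0.4911 → ΔM = -0.3571;  Δλ = +0.4815 rad
tan C = Δλ / ΔM = -1.3484 → C = 126.56°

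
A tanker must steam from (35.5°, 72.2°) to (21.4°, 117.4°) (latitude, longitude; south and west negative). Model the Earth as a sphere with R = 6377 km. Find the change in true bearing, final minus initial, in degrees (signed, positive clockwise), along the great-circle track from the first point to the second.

+22.6°

At departure: θ₁ = atan2(sin Δλ cos φ₂, cos φ₁ sin φ₂ − sin φ₁ cos φ₂ cos Δλ) = 97.24°
At arrival: θ₂ = atan2(sin Δλ cos φ₁, −cos φ₂ sin φ₁ + sin φ₂ cos φ₁ cos Δλ) = 119.84°
Δθ = θ₂ − θ₁ = +22.6°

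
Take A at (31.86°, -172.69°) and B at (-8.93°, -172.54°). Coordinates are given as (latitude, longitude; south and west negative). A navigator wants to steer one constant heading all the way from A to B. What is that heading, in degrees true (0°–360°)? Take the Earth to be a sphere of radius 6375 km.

Meridional parts: M(φ₁)=+0.5872, M(φ₂)=-0.1565 → ΔM = -0.7436;  Δλ = +0.0026 rad
tan C = Δλ / ΔM = -0.0035 → C = 179.80°

179.8°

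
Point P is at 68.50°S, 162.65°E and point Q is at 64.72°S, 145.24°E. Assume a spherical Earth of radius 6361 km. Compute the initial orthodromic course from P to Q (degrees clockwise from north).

N = sin Δλ·cos φ₂ = -0.1278;  D = cos φ₁ sin φ₂ − sin φ₁ cos φ₂ cos Δλ = +0.0477
initial course = atan2(N, D) = 290.48°

290.5°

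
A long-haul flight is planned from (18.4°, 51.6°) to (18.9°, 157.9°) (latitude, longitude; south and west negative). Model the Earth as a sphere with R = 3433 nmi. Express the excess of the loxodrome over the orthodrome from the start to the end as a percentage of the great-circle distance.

2.1%

Great circle: σ = 1.7211 rad → d_gc = Rσ = 5908.5 nmi
Rhumb: Δφ = +0.0087, Δλ = +1.8553, Δψ = +0.0092, q = Δφ/Δψ = 0.9475 → d_rh = R√(Δφ²+q²Δλ²) = 6034.8 nmi
Excess = (6034.8 − 5908.5) / 5908.5 = 126.3 / 5908.5 = 2.14% ≈ 2.1%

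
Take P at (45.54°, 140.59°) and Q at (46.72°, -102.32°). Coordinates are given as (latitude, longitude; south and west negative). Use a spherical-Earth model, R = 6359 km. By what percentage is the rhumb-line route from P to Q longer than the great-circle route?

12.0%

Great circle: σ = 1.2651 rad → d_gc = Rσ = 8044.9 km
Rhumb: Δφ = +0.0206, Δλ = +2.0436, Δψ = +0.0297, q = Δφ/Δψ = 0.6930 → d_rh = R√(Δφ²+q²Δλ²) = 9006.5 km
Excess = (9006.5 − 8044.9) / 8044.9 = 961.6 / 8044.9 = 11.953% ≈ 12.0%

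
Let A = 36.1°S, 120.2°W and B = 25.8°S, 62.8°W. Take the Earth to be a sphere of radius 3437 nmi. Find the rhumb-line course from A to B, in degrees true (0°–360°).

78.2°

Meridional parts: M(φ₁)=-0.6764, M(φ₂)=-0.4663 → ΔM = +0.2101;  Δλ = +1.0018 rad
tan C = Δλ / ΔM = +4.7683 → C = 78.16°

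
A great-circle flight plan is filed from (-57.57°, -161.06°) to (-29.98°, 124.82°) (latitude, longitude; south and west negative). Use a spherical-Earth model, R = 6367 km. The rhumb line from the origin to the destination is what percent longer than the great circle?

Great circle: σ = 0.9898 rad → d_gc = Rσ = 6302.0 km
Rhumb: Δφ = +0.4815, Δλ = -1.2936, Δψ = +0.6862, q = Δφ/Δψ = 0.7018 → d_rh = R√(Δφ²+q²Δλ²) = 6542.9 km
Excess = (6542.9 − 6302.0) / 6302.0 = 240.9 / 6302.0 = 3.82% ≈ 3.8%

3.8%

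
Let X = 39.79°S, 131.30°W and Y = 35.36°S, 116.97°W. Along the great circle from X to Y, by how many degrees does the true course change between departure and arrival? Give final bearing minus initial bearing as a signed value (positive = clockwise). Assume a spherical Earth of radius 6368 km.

Initial bearing θ₁ = atan2(sin Δλ cos φ₂, cos φ₁ sin φ₂ − sin φ₁ cos φ₂ cos Δλ) = 73.18°
Final bearing θ₂ = (initial bearing from the destination back to the start) + 180° = 64.41°
Δθ = θ₂ − θ₁ = -8.8°

-8.8°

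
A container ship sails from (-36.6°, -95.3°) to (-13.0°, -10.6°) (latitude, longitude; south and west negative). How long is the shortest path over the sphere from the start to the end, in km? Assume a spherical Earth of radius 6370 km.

cos σ = sin φ₁ sin φ₂ + cos φ₁ cos φ₂ cos Δλ
      = sin(-36.60°)sin(-13.00°) + cos(-36.60°)cos(-13.00°)cos(84.70°) = 0.2064
σ = 78.090° → d = Rσ = 6370·1.36293 = 8682 km

8682 km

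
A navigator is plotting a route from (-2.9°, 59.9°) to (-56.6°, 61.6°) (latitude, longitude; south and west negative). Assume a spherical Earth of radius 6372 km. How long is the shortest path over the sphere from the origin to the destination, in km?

5974 km

Haversine: a = sin²(Δφ/2)+cos φ₁ cos φ₂ sin²(Δλ/2) = 0.20411;  σ = 2·atan2(√a,√(1−a))
σ = 53.717° → d = Rσ = 6372·0.93754 = 5974 km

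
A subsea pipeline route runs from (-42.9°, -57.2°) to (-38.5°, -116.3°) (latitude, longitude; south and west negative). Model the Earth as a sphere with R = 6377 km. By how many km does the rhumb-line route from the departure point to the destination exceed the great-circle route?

100 km

Great circle: cos σ = sin φ₁ sin φ₂ + cos φ₁ cos φ₂ cos Δλ,  σ = 0.7696 rad → d_gc = 4907.9 km
Rhumb line: Δψ = +0.1014, q = Δφ/Δψ = 0.7577, d_rh = R√(Δφ²+q²Δλ²) = 5007.8 km
Excess = 5007.8 − 4907.9 = 99.9 ≈ 100 km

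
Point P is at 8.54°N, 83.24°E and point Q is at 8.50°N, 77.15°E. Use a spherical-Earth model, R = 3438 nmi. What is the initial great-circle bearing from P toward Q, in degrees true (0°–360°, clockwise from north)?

θ = atan2( sin Δλ·cos φ₂ ,  cos φ₁ sin φ₂ − sin φ₁ cos φ₂ cos Δλ )
  = atan2(-0.1049, +0.0001) = 270.07°

270.1°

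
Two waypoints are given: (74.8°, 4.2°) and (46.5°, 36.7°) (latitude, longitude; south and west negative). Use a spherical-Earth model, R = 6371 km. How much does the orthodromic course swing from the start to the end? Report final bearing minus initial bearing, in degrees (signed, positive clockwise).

+29.4°

At departure: θ₁ = atan2(sin Δλ cos φ₂, cos φ₁ sin φ₂ − sin φ₁ cos φ₂ cos Δλ) = 135.02°
At arrival: θ₂ = atan2(sin Δλ cos φ₁, −cos φ₂ sin φ₁ + sin φ₂ cos φ₁ cos Δλ) = 164.38°
Δθ = θ₂ − θ₁ = +29.4°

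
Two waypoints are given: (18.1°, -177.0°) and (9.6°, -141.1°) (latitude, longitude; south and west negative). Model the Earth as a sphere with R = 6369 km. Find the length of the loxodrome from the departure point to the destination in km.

3984 km

Rhumb course C = atan2(Δλ, Δψ) with Δψ = ln[tan(π/4+φ₂/2)/tan(π/4+φ₁/2)] = -0.1530, Δλ = +0.6266 → C = 103.72°
d = R·|Δφ| / |cos C| = 6369·0.14835 / 0.23715 = 3984 km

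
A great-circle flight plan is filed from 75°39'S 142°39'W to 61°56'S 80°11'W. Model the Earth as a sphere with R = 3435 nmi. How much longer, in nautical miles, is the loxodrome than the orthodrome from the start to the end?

66 nmi

Great circle: cos σ = sin φ₁ sin φ₂ + cos φ₁ cos φ₂ cos Δλ,  σ = 0.4305 rad → d_gc = 1478.6 nmi
Rhumb line: Δψ = +0.6859, q = Δφ/Δψ = 0.3490, d_rh = R√(Δφ²+q²Δλ²) = 1544.3 nmi
Excess = 1544.3 − 1478.6 = 65.7 ≈ 66 nmi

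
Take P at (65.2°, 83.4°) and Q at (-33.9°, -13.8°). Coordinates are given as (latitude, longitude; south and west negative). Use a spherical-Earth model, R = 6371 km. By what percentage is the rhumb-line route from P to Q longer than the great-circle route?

2.4%

Great circle: σ = 2.1531 rad → d_gc = Rσ = 13717.4 km
Rhumb: Δφ = -1.7296, Δλ = -1.6965, Δψ = -2.1443, q = Δφ/Δψ = 0.8066 → d_rh = R√(Δφ²+q²Δλ²) = 14051.0 km
Excess = (14051.0 − 13717.4) / 13717.4 = 333.6 / 13717.4 = 2.43% ≈ 2.4%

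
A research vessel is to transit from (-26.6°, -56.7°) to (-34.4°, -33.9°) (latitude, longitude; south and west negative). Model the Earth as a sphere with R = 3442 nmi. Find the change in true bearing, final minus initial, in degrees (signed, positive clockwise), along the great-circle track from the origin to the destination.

-11.7°

At departure: θ₁ = atan2(sin Δλ cos φ₂, cos φ₁ sin φ₂ − sin φ₁ cos φ₂ cos Δλ) = 117.24°
At arrival: θ₂ = atan2(sin Δλ cos φ₁, −cos φ₂ sin φ₁ + sin φ₂ cos φ₁ cos Δλ) = 105.52°
Δθ = θ₂ − θ₁ = -11.7°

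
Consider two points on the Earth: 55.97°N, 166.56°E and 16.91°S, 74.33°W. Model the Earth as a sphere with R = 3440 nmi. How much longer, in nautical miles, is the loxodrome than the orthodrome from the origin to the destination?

322 nmi

Great circle: cos σ = sin φ₁ sin φ₂ + cos φ₁ cos φ₂ cos Δλ,  σ = 2.0962 rad → d_gc = 7210.8 nmi
Rhumb line: Δψ = -1.4836, q = Δφ/Δψ = 0.8574, d_rh = R√(Δφ²+q²Δλ²) = 7532.5 nmi
Excess = 7532.5 − 7210.8 = 321.7 ≈ 322 nmi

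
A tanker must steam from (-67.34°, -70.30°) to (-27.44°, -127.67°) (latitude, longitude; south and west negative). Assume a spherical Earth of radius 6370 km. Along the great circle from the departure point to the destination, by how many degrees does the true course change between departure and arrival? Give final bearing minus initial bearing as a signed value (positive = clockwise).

+46.4°

Initial bearing θ₁ = atan2(sin Δλ cos φ₂, cos φ₁ sin φ₂ − sin φ₁ cos φ₂ cos Δλ) = 289.46°
Final bearing θ₂ = (initial bearing from the destination back to the start) + 180° = 335.84°
Δθ = θ₂ − θ₁ = +46.4°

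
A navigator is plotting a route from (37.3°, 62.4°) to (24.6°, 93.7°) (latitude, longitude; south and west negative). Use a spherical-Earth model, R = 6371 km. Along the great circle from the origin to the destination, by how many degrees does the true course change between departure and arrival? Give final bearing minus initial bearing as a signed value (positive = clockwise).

At departure: θ₁ = atan2(sin Δλ cos φ₂, cos φ₁ sin φ₂ − sin φ₁ cos φ₂ cos Δλ) = 106.47°
At arrival: θ₂ = atan2(sin Δλ cos φ₁, −cos φ₂ sin φ₁ + sin φ₂ cos φ₁ cos Δλ) = 122.97°
Δθ = θ₂ − θ₁ = +16.5°

+16.5°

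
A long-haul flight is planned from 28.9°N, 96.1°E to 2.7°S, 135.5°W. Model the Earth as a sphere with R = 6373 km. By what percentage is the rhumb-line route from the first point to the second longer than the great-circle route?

Great circle: σ = 2.1724 rad → d_gc = Rσ = 13844.6 km
Rhumb: Δφ = -0.5515, Δλ = +2.2410, Δψ = -0.5744, q = Δφ/Δψ = 0.9602 → d_rh = R√(Δφ²+q²Δλ²) = 14156.4 km
Excess = (14156.4 − 13844.6) / 13844.6 = 311.8 / 13844.6 = 2.252% ≈ 2.3%

2.3%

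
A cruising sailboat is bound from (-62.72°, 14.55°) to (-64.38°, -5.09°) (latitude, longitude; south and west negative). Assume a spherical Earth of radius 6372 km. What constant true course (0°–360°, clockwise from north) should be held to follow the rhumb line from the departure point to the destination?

259.3°

Meridional parts: M(φ₁)=-1.4161, M(φ₂)=-1.4811 → ΔM = -0.0651;  Δλ = -0.3428 rad
tan C = Δλ / ΔM = +5.2682 → C = 259.25°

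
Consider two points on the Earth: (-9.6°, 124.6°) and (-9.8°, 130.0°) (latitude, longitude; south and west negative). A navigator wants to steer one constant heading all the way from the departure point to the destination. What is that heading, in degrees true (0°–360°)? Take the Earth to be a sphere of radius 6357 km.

Meridional parts: M(φ₁)=-0.1683, M(φ₂)=-0.1719 → ΔM = -0.0035;  Δλ = +0.0942 rad
tan C = Δλ / ΔM = -26.6140 → C = 92.15°

92.2°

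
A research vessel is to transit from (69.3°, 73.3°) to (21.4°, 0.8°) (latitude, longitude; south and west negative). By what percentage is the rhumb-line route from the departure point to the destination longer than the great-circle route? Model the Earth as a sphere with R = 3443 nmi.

Great circle: σ = 1.1149 rad → d_gc = Rσ = 3838.5 nmi
Rhumb: Δφ = -0.8360, Δλ = -1.2654, Δψ = -1.3178, q = Δφ/Δψ = 0.6344 → d_rh = R√(Δφ²+q²Δλ²) = 3990.5 nmi
Excess = (3990.5 − 3838.5) / 3838.5 = 152.0 / 3838.5 = 3.96% ≈ 4.0%

4.0%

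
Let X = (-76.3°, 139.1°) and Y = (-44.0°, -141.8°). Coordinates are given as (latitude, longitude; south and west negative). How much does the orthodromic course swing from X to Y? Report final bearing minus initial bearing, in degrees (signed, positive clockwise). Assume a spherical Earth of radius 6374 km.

-73.4°

At departure: θ₁ = atan2(sin Δλ cos φ₂, cos φ₁ sin φ₂ − sin φ₁ cos φ₂ cos Δλ) = 92.62°
At arrival: θ₂ = atan2(sin Δλ cos φ₁, −cos φ₂ sin φ₁ + sin φ₂ cos φ₁ cos Δλ) = 19.20°
Δθ = θ₂ − θ₁ = -73.4°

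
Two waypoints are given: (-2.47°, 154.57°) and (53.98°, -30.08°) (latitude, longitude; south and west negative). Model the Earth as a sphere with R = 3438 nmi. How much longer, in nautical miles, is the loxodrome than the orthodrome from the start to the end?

Great circle: cos σ = sin φ₁ sin φ₂ + cos φ₁ cos φ₂ cos Δλ,  σ = 2.2401 rad → d_gc = 7701.482 nmi
Rhumb line: Δψ = +1.1667, q = Δφ/Δψ = 0.8445, d_rh = R√(Δφ²+q²Δλ²) = 9508.984 nmi
Excess = 9508.984 − 7701.482 = 1807.502 ≈ 1808 nmi

1808 nmi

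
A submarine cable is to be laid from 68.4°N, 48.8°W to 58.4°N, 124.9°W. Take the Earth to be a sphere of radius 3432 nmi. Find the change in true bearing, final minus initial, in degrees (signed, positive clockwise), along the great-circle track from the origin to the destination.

-70.2°

At departure: θ₁ = atan2(sin Δλ cos φ₂, cos φ₁ sin φ₂ − sin φ₁ cos φ₂ cos Δλ) = 291.12°
At arrival: θ₂ = atan2(sin Δλ cos φ₁, −cos φ₂ sin φ₁ + sin φ₂ cos φ₁ cos Δλ) = 220.95°
Δθ = θ₂ − θ₁ = -70.2°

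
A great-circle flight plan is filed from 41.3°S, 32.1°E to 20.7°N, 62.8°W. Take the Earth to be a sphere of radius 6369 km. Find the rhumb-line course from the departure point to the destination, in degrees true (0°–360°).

305.1°

Meridional parts: M(φ₁)=-0.7928, M(φ₂)=+0.3694 → ΔM = +1.1622;  Δλ = -1.6563 rad
tan C = Δλ / ΔM = -1.4251 → C = 305.06°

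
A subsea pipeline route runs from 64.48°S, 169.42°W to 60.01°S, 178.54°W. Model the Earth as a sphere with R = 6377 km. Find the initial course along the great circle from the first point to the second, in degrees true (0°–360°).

312.4°

θ = atan2( sin Δλ·cos φ₂ ,  cos φ₁ sin φ₂ − sin φ₁ cos φ₂ cos Δλ )
  = atan2(-0.0792, +0.0722) = 312.36°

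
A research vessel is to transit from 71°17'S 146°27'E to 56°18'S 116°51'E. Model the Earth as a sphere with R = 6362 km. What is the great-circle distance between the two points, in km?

Haversine: a = sin²(Δφ/2)+cos φ₁ cos φ₂ sin²(Δλ/2) = 0.02862;  σ = 2·atan2(√a,√(1−a))
σ = 19.479° → d = Rσ = 6362·0.33997 = 2163 km

2163 km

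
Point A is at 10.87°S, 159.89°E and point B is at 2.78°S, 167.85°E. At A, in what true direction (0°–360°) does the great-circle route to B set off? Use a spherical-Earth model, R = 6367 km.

44.9°

θ = atan2( sin Δλ·cos φ₂ ,  cos φ₁ sin φ₂ − sin φ₁ cos φ₂ cos Δλ )
  = atan2(+0.1383, +0.1389) = 44.88°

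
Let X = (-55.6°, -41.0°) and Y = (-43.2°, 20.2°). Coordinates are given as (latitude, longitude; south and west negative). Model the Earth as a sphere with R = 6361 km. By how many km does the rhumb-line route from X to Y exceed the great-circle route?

132 km

Great circle: cos σ = sin φ₁ sin φ₂ + cos φ₁ cos φ₂ cos Δλ,  σ = 0.7025 rad → d_gc = 4468.5 km
Rhumb line: Δψ = +0.3350, q = Δφ/Δψ = 0.6460, d_rh = R√(Δφ²+q²Δλ²) = 4600.1 km
Excess = 4600.1 − 4468.5 = 131.6 ≈ 132 km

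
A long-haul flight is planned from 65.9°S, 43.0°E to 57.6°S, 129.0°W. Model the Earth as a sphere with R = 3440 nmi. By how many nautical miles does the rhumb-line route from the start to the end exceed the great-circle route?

Great circle: cos σ = sin φ₁ sin φ₂ + cos φ₁ cos φ₂ cos Δλ,  σ = 0.9836 rad → d_gc = 3383.4 nmi
Rhumb line: Δψ = +0.3082, q = Δφ/Δψ = 0.4700, d_rh = R√(Δφ²+q²Δλ²) = 4879.3 nmi
Excess = 4879.3 − 3383.4 = 1495.9 ≈ 1496 nmi

1496 nmi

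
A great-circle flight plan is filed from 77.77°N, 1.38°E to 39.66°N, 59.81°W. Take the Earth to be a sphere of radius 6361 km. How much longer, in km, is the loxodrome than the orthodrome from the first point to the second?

Great circle: cos σ = sin φ₁ sin φ₂ + cos φ₁ cos φ₂ cos Δλ,  σ = 0.7921 rad → d_gc = 5038.7 km
Rhumb line: Δψ = -1.4785, q = Δφ/Δψ = 0.4499, d_rh = R√(Δφ²+q²Δλ²) = 5219.3 km
Excess = 5219.3 − 5038.7 = 180.6 ≈ 181 km

181 km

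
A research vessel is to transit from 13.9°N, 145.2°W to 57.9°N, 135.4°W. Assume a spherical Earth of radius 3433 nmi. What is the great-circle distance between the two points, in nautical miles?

Haversine: a = sin²(Δφ/2)+cos φ₁ cos φ₂ sin²(Δλ/2) = 0.14409;  σ = 2·atan2(√a,√(1−a))
σ = 44.617° → d = Rσ = 3433·0.77872 = 2673 nmi

2673 nmi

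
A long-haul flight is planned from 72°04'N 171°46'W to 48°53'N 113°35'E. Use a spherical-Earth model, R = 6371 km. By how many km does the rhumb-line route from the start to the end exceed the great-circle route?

Great circle: cos σ = sin φ₁ sin φ₂ + cos φ₁ cos φ₂ cos Δλ,  σ = 0.6914 rad → d_gc = 4404.8 km
Rhumb line: Δψ = -0.8658, q = Δφ/Δψ = 0.4673, d_rh = R√(Δφ²+q²Δλ²) = 4657.7 km
Excess = 4657.7 − 4404.8 = 252.9 ≈ 253 km

253 km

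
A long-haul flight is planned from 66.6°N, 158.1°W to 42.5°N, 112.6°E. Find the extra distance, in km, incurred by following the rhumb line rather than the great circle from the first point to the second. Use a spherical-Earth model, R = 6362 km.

438 km

Great circle: cos σ = sin φ₁ sin φ₂ + cos φ₁ cos φ₂ cos Δλ,  σ = 0.8975 rad → d_gc = 5709.6 km
Rhumb line: Δψ = -0.7536, q = Δφ/Δψ = 0.5581, d_rh = R√(Δφ²+q²Δλ²) = 6147.2 km
Excess = 6147.2 − 5709.6 = 437.6 ≈ 438 km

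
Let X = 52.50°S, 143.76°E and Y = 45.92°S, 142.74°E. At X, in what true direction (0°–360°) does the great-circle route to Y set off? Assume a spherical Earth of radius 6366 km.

353.8°

N = sin Δλ·cos φ₂ = -0.0124;  D = cos φ₁ sin φ₂ − sin φ₁ cos φ₂ cos Δλ = +0.1145
initial course = atan2(N, D) = 353.83°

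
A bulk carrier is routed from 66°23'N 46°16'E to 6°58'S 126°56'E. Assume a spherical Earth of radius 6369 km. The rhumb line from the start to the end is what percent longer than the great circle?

Great circle: σ = 1.6175 rad → d_gc = Rσ = 10301.6 km
Rhumb: Δφ = -1.2802, Δλ = +1.4079, Δψ = -1.6870, q = Δφ/Δψ = 0.7589 → d_rh = R√(Δφ²+q²Δλ²) = 10620.0 km
Excess = (10620.0 − 10301.6) / 10301.6 = 318.4 / 10301.6 = 3.09% ≈ 3.1%

3.1%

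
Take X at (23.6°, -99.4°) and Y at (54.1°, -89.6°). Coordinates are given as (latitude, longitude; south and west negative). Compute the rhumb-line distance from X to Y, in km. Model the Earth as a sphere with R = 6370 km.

3490 km

Rhumb course C = atan2(Δλ, Δψ) with Δψ = ln[tan(π/4+φ₂/2)/tan(π/4+φ₁/2)] = +0.7031, Δλ = +0.1710 → C = 13.67°
d = R·|Δφ| / |cos C| = 6370·0.53233 / 0.97166 = 3490 km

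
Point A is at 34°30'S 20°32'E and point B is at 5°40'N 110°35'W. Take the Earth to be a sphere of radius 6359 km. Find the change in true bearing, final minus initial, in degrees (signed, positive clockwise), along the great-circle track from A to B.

At departure: θ₁ = atan2(sin Δλ cos φ₂, cos φ₁ sin φ₂ − sin φ₁ cos φ₂ cos Δλ) = 248.90°
At arrival: θ₂ = atan2(sin Δλ cos φ₁, −cos φ₂ sin φ₁ + sin φ₂ cos φ₁ cos Δλ) = 309.41°
Δθ = θ₂ − θ₁ = +60.5°

+60.5°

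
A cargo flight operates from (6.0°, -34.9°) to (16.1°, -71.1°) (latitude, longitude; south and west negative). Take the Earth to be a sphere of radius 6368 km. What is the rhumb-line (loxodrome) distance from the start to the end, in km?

4100 km

Δψ = ln[tan(π/4+φ₂/2)/tan(π/4+φ₁/2)] = +0.1799;  Δφ = +0.1763 rad,  Δλ = -0.6318 rad
q = Δφ/Δψ = 0.9801
d = R·√(Δφ² + q²Δλ²) = 6368·0.64383 = 4100 km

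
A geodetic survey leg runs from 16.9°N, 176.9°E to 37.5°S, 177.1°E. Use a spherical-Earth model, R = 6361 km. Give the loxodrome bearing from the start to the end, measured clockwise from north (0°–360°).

179.8°

Meridional parts: M(φ₁)=+0.2993, M(φ₂)=-0.7070 → ΔM = -1.0063;  Δλ = +0.0035 rad
tan C = Δλ / ΔM = -0.0035 → C = 179.80°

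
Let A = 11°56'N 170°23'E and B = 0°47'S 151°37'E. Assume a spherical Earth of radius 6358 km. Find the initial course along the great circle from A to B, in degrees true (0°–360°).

N = sin Δλ·cos φ₂ = -0.3217;  D = cos φ₁ sin φ₂ − sin φ₁ cos φ₂ cos Δλ = -0.2091
initial course = atan2(N, D) = 236.97°

237.0°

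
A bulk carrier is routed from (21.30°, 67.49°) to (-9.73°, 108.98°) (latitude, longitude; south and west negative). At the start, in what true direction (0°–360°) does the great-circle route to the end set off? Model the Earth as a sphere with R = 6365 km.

123.1°

θ = atan2( sin Δλ·cos φ₂ ,  cos φ₁ sin φ₂ − sin φ₁ cos φ₂ cos Δλ )
  = atan2(+0.6530, -0.4256) = 123.10°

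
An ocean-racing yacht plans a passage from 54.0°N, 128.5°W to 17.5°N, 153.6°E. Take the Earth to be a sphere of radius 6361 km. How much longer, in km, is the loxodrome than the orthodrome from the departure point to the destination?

246 km

Great circle: cos σ = sin φ₁ sin φ₂ + cos φ₁ cos φ₂ cos Δλ,  σ = 1.2017 rad → d_gc = 7643.9 km
Rhumb line: Δψ = -0.8139, q = Δφ/Δψ = 0.7827, d_rh = R√(Δφ²+q²Δλ²) = 7889.6 km
Excess = 7889.6 − 7643.9 = 245.7 ≈ 246 km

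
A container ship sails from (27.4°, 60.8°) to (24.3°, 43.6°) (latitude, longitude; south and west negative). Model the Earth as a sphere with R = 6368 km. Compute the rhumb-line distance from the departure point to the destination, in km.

1754 km

Δψ = ln[tan(π/4+φ₂/2)/tan(π/4+φ₁/2)] = -0.0601;  Δφ = -0.0541 rad,  Δλ = -0.3002 rad
q = Δφ/Δψ = 0.8998
d = R·√(Δφ² + q²Δλ²) = 6368·0.27548 = 1754 km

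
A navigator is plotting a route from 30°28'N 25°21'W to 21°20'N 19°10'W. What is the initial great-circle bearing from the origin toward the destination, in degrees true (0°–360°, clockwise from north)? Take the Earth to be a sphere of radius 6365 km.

147.3°

N = sin Δλ·cos φ₂ = +0.1003;  D = cos φ₁ sin φ₂ − sin φ₁ cos φ₂ cos Δλ = -0.1560
initial course = atan2(N, D) = 147.25°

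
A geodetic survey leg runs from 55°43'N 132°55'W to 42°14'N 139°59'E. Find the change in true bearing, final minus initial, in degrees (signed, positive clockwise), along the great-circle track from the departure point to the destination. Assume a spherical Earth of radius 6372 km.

-71.7°

At departure: θ₁ = atan2(sin Δλ cos φ₂, cos φ₁ sin φ₂ − sin φ₁ cos φ₂ cos Δλ) = 295.18°
At arrival: θ₂ = atan2(sin Δλ cos φ₁, −cos φ₂ sin φ₁ + sin φ₂ cos φ₁ cos Δλ) = 223.51°
Δθ = θ₂ − θ₁ = -71.7°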